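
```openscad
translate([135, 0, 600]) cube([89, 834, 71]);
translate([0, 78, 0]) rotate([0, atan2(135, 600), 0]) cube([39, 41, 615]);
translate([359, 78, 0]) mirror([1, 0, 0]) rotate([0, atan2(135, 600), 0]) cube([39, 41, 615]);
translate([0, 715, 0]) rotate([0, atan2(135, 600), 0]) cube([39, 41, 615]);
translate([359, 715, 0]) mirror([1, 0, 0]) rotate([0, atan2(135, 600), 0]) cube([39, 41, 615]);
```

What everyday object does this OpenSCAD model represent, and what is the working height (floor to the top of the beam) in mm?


A sawhorse. The overall height is 671 mm.

A beam across two mirrored pairs of raked legs — a sawhorse. The beam's underside is at z = 600 (matching the legs' vertical rise in atan2(135, 600)) and the beam is 71 mm tall, so its top is at 600 + 71 = 671 mm. The raked legs top out at the beam's underside, so that is the highest point.


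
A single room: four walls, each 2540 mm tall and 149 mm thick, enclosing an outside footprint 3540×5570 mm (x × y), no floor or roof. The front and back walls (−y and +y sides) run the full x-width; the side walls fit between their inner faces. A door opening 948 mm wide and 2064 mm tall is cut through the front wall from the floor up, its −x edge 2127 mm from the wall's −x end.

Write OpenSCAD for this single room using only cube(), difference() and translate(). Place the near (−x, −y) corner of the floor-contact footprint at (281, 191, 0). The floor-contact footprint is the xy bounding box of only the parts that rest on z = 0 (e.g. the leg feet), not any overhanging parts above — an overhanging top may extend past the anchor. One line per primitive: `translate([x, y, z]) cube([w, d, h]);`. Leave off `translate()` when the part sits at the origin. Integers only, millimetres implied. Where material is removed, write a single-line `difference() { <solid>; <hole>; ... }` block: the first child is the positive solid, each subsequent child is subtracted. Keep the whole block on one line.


difference() { translate([281, 191, 0]) cube([3540, 149, 2540]); translate([2408, 191, 0]) cube([948, 149, 2064]); }
translate([281, 5612, 0]) cube([3540, 149, 2540]);
translate([281, 340, 0]) cube([149, 5272, 2540]);
translate([3672, 340, 0]) cube([149, 5272, 2540]);


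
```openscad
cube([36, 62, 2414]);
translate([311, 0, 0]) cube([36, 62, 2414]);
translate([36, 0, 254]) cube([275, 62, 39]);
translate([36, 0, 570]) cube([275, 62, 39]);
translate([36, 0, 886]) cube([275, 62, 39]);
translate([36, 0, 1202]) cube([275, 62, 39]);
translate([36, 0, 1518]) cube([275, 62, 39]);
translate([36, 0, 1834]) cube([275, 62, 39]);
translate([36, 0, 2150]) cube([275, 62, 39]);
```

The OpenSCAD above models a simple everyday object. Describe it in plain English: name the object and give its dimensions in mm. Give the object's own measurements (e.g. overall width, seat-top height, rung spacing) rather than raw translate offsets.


A straight ladder. Two 36×62 mm vertical rails, 2414 mm tall, stand 347 mm apart (outside-to-outside) with their front faces coplanar on the −y side. 7 rungs, each 62 mm deep and 39 mm tall, span between the inner faces of the rails, front faces flush with the rails. The lowest rung's underside is at z = 254 mm and rungs are spaced 316 mm apart (underside to underside).


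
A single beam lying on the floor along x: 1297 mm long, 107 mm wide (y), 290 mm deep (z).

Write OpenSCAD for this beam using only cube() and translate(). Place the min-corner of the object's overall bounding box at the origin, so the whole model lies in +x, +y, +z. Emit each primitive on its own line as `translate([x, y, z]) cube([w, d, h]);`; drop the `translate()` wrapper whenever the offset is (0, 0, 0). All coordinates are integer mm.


cube([1297, 107, 290]);


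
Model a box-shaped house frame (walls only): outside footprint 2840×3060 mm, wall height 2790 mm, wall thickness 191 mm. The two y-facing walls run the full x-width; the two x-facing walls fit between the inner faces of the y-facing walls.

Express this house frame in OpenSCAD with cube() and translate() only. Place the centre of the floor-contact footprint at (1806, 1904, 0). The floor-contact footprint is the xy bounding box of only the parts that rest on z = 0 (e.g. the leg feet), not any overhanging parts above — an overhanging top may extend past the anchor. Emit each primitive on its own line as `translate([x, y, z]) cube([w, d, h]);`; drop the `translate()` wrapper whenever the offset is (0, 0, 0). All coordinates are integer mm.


translate([386, 374, 0]) cube([2840, 191, 2790]);
translate([386, 3243, 0]) cube([2840, 191, 2790]);
translate([386, 565, 0]) cube([191, 2678, 2790]);
translate([3035, 565, 0]) cube([191, 2678, 2790]);


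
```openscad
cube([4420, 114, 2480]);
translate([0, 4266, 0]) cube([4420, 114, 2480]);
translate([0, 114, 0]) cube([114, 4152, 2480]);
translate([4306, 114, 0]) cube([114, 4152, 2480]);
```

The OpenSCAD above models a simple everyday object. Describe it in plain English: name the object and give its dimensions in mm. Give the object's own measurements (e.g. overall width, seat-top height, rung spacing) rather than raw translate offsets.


The wall frame of a small rectangular building: four walls, each 2480 mm tall and 114 mm thick, enclosing a footprint 4420 mm (x) by 4380 mm (y) outside-to-outside, with no floor or roof. The front and back walls (the −y and +y sides) span the full width; the two side walls fit between them.


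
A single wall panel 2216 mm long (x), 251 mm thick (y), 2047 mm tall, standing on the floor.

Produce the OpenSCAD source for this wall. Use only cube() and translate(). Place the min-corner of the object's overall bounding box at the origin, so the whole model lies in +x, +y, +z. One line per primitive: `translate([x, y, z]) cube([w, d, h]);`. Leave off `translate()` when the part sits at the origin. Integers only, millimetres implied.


cube([2216, 251, 2047]);


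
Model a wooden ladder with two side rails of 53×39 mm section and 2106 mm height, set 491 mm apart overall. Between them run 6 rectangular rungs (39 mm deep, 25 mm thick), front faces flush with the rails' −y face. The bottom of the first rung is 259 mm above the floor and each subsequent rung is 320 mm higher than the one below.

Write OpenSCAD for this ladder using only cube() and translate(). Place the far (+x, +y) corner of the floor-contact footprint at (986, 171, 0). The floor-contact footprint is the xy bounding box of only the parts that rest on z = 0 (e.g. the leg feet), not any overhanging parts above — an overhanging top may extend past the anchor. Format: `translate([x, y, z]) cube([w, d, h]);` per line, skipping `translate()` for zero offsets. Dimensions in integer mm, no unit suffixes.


translate([495, 132, 0]) cube([53, 39, 2106]);
translate([933, 132, 0]) cube([53, 39, 2106]);
translate([548, 132, 259]) cube([385, 39, 25]);
translate([548, 132, 579]) cube([385, 39, 25]);
translate([548, 132, 899]) cube([385, 39, 25]);
translate([548, 132, 1219]) cube([385, 39, 25]);
translate([548, 132, 1539]) cube([385, 39, 25]);
translate([548, 132, 1859]) cube([385, 39, 25]);


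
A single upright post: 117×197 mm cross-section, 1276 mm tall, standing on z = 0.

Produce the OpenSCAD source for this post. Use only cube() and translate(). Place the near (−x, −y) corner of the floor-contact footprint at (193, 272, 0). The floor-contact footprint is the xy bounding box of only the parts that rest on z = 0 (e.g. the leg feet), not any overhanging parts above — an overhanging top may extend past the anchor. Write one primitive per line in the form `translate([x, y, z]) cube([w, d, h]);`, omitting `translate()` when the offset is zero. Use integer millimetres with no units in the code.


translate([193, 272, 0]) cube([117, 197, 1276]);


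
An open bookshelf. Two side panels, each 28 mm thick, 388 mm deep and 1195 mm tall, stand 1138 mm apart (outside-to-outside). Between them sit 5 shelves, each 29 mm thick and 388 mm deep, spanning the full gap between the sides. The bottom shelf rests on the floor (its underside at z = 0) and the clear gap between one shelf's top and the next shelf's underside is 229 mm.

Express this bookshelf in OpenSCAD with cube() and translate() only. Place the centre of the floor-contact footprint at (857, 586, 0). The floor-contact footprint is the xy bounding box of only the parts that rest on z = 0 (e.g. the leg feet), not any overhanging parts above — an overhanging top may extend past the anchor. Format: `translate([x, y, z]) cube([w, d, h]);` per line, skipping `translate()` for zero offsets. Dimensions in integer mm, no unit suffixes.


translate([288, 392, 0]) cube([28, 388, 1195]);
translate([1398, 392, 0]) cube([28, 388, 1195]);
translate([316, 392, 0]) cube([1082, 388, 29]);
translate([316, 392, 258]) cube([1082, 388, 29]);
translate([316, 392, 516]) cube([1082, 388, 29]);
translate([316, 392, 774]) cube([1082, 388, 29]);
translate([316, 392, 1032]) cube([1082, 388, 29]);


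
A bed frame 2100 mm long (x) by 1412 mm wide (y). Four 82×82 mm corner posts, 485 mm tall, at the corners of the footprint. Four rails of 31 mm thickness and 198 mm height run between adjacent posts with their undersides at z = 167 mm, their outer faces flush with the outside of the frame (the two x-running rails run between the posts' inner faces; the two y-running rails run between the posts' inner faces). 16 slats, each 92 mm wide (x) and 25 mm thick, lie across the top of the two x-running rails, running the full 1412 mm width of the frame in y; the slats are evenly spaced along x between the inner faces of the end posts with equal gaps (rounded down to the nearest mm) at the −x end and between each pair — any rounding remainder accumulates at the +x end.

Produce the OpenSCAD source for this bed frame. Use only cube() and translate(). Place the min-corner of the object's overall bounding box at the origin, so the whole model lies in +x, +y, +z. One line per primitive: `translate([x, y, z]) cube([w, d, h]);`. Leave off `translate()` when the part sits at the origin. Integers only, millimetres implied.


// slat z = rail_z + rail_h = 167 + 198 = 365
// slat gap = ⌊(1936 − 16·92) / 17⌋ = 27
cube([82, 82, 485]);
translate([0, 1330, 0]) cube([82, 82, 485]);
translate([2018, 0, 0]) cube([82, 82, 485]);
translate([2018, 1330, 0]) cube([82, 82, 485]);
translate([82, 0, 167]) cube([1936, 31, 198]);
translate([82, 1381, 167]) cube([1936, 31, 198]);
translate([0, 82, 167]) cube([31, 1248, 198]);
translate([2069, 82, 167]) cube([31, 1248, 198]);
translate([109, 0, 365]) cube([92, 1412, 25]);
translate([228, 0, 365]) cube([92, 1412, 25]);
translate([347, 0, 365]) cube([92, 1412, 25]);
translate([466, 0, 365]) cube([92, 1412, 25]);
translate([585, 0, 365]) cube([92, 1412, 25]);
translate([704, 0, 365]) cube([92, 1412, 25]);
translate([823, 0, 365]) cube([92, 1412, 25]);
translate([942, 0, 365]) cube([92, 1412, 25]);
translate([1061, 0, 365]) cube([92, 1412, 25]);
translate([1180, 0, 365]) cube([92, 1412, 25]);
translate([1299, 0, 365]) cube([92, 1412, 25]);
translate([1418, 0, 365]) cube([92, 1412, 25]);
translate([1537, 0, 365]) cube([92, 1412, 25]);
translate([1656, 0, 365]) cube([92, 1412, 25]);
translate([1775, 0, 365]) cube([92, 1412, 25]);
translate([1894, 0, 365]) cube([92, 1412, 25]);


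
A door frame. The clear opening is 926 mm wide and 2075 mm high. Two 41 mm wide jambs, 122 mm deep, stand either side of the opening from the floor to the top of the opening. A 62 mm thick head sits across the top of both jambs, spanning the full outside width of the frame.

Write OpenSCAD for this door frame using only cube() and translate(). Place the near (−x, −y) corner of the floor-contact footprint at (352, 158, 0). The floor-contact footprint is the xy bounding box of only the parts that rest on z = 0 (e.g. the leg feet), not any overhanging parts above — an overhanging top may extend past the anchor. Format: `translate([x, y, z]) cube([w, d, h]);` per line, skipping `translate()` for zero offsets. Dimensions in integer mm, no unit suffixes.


translate([352, 158, 0]) cube([41, 122, 2075]);
translate([1319, 158, 0]) cube([41, 122, 2075]);
translate([352, 158, 2075]) cube([1008, 122, 62]);


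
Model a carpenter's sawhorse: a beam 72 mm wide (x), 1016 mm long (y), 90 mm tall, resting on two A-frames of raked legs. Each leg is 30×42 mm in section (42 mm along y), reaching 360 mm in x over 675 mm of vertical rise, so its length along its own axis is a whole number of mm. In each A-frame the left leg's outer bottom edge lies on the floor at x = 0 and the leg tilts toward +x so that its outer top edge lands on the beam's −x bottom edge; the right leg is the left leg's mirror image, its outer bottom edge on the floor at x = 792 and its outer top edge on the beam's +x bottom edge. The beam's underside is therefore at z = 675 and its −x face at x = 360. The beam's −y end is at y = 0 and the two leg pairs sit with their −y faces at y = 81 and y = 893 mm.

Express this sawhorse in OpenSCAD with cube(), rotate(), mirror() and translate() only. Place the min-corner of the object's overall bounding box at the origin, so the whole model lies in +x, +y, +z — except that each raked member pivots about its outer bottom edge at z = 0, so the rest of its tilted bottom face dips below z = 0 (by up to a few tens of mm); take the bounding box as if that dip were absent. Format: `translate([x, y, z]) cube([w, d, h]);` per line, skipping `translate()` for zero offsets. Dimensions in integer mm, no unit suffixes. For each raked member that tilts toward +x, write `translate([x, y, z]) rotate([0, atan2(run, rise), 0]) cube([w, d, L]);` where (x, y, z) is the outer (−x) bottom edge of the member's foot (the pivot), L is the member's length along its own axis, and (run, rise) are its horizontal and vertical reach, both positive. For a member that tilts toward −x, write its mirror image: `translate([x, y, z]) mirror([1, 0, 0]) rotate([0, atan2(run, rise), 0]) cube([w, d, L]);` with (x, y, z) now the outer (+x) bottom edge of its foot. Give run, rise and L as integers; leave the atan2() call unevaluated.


translate([360, 0, 675]) cube([72, 1016, 90]);
translate([0, 81, 0]) rotate([0, atan2(360, 675), 0]) cube([30, 42, 765]);
translate([792, 81, 0]) mirror([1, 0, 0]) rotate([0, atan2(360, 675), 0]) cube([30, 42, 765]);
translate([0, 893, 0]) rotate([0, atan2(360, 675), 0]) cube([30, 42, 765]);
translate([792, 893, 0]) mirror([1, 0, 0]) rotate([0, atan2(360, 675), 0]) cube([30, 42, 765]);


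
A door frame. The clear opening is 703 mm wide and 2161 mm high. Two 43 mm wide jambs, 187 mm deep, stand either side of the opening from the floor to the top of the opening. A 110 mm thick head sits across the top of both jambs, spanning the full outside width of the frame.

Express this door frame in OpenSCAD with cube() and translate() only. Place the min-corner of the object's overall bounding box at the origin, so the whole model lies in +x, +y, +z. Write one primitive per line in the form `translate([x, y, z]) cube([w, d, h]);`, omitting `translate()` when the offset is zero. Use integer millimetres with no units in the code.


cube([43, 187, 2161]);
translate([746, 0, 0]) cube([43, 187, 2161]);
translate([0, 0, 2161]) cube([789, 187, 110]);


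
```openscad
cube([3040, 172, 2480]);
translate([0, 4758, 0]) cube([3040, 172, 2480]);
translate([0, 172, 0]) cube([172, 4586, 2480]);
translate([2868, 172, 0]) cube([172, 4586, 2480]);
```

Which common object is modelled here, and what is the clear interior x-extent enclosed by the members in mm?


A house (or room) frame. The interior width is 2696 mm.

Four 2480 mm walls enclosing a rectangle with no floor or roof — a room or house frame. Outside width is 3040 mm and wall thickness is 172 mm, so the interior width is 3040 − 2 × 172 = 2696 mm.


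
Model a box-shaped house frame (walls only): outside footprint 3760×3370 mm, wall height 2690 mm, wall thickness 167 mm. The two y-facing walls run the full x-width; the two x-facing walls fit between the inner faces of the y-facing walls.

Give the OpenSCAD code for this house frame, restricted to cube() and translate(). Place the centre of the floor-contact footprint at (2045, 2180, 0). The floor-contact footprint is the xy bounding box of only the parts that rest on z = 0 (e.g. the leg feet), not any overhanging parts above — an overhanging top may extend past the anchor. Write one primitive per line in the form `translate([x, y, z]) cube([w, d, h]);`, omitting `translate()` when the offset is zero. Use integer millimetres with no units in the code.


translate([165, 495, 0]) cube([3760, 167, 2690]);
translate([165, 3698, 0]) cube([3760, 167, 2690]);
translate([165, 662, 0]) cube([167, 3036, 2690]);
translate([3758, 662, 0]) cube([167, 3036, 2690]);


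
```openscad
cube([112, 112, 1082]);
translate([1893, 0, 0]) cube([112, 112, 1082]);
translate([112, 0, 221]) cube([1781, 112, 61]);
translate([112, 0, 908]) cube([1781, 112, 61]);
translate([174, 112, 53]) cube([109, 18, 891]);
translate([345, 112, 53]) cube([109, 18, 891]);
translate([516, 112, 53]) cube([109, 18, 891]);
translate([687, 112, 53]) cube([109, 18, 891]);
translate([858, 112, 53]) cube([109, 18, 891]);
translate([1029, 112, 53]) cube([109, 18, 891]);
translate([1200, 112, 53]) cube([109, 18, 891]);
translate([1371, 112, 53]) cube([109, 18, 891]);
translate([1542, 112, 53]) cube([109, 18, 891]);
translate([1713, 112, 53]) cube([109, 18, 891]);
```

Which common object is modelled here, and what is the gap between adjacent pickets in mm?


A fence section. The picket gap is 62 mm.

Two posts, two rails, 10 pickets — a fence section. Span 1781 mm holds 10 pickets of 109 mm with 11 equal gaps: ⌊(1781 − 10·109) / 11⌋ = 62 mm.


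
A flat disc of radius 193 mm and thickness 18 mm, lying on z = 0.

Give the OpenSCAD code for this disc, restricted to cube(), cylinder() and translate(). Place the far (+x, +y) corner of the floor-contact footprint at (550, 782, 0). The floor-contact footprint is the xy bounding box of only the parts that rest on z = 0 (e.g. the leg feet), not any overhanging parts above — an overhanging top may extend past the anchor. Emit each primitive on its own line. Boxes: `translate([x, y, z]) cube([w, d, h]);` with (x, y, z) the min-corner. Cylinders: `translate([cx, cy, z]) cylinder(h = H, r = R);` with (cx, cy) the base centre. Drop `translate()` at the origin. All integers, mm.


translate([357, 589, 0]) cylinder(h = 18, r = 193);


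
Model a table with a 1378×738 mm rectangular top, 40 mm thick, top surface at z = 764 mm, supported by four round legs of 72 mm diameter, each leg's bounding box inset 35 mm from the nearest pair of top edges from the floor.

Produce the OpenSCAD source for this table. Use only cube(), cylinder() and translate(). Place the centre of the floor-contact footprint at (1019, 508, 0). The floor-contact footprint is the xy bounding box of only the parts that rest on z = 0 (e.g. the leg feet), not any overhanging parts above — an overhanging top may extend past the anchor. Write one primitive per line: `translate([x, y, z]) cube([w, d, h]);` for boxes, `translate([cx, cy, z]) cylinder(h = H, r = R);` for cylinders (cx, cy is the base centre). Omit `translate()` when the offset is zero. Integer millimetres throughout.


translate([330, 139, 724]) cube([1378, 738, 40]);
translate([401, 210, 0]) cylinder(h = 724, r = 36);
translate([1637, 210, 0]) cylinder(h = 724, r = 36);
translate([401, 806, 0]) cylinder(h = 724, r = 36);
translate([1637, 806, 0]) cylinder(h = 724, r = 36);


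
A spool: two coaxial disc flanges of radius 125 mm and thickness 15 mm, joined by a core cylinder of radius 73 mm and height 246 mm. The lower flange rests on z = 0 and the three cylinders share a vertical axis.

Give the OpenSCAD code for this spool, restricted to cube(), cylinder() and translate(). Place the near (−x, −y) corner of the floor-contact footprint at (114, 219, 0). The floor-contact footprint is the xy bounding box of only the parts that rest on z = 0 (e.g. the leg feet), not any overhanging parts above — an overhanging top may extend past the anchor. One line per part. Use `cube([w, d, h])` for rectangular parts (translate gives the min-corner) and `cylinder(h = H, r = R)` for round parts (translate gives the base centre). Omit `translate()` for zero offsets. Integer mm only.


translate([239, 344, 0]) cylinder(h = 15, r = 125);
translate([239, 344, 15]) cylinder(h = 246, r = 73);
translate([239, 344, 261]) cylinder(h = 15, r = 125);


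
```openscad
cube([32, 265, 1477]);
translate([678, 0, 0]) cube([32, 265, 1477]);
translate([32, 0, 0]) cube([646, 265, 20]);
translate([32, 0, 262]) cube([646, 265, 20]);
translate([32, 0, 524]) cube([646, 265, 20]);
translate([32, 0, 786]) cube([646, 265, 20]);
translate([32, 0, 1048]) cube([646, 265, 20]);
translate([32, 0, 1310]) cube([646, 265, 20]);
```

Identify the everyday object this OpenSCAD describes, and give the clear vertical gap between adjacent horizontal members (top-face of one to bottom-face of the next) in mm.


A bookshelf. The clear shelf gap is 242 mm.

Two tall side panels with 6 horizontal boards between them — a bookshelf. The first two shelf undersides are at z = 0 and z = 262; with shelf thickness 20, the clear gap is 262 − 0 − 20 = 242 mm.


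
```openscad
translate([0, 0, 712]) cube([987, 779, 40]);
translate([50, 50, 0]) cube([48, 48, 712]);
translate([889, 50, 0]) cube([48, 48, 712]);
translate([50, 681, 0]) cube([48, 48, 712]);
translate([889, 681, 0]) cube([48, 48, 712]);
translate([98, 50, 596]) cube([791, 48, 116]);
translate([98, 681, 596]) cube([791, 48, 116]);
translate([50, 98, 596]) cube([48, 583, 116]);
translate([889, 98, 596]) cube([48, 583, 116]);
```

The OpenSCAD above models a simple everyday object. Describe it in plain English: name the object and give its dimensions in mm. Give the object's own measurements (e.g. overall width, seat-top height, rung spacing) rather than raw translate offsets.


A table: top 987 mm (x) × 779 mm (y), 40 mm thick, upper face at z = 752 mm, on four 48×48 mm square legs, each inset 50 mm from the nearest pair of top edges from z = 0 to the bottom of the top. Four apron rails, 48 mm thick and 116 mm tall, run between adjacent legs with their top edges flush with the underside of the top and their outer faces flush with the legs' outer faces.


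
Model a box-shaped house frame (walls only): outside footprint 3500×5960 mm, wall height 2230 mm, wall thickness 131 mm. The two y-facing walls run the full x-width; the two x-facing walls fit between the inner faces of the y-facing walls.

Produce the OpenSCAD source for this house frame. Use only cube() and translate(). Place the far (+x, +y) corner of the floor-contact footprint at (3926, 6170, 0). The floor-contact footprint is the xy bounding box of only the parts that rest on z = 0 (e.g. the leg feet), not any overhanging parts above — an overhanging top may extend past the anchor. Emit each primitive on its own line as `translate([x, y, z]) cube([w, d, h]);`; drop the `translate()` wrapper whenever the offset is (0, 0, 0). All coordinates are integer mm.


translate([426, 210, 0]) cube([3500, 131, 2230]);
translate([426, 6039, 0]) cube([3500, 131, 2230]);
translate([426, 341, 0]) cube([131, 5698, 2230]);
translate([3795, 341, 0]) cube([131, 5698, 2230]);


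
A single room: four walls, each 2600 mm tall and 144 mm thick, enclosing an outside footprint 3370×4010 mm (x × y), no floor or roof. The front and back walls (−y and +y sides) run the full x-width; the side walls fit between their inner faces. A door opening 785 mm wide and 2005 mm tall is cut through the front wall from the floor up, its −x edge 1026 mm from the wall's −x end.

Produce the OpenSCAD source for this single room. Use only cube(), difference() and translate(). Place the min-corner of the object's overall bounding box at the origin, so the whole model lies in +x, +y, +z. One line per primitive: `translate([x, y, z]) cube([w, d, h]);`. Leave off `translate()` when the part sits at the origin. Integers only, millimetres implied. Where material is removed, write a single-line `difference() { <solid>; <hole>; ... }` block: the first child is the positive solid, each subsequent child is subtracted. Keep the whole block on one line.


difference() { cube([3370, 144, 2600]); translate([1026, 0, 0]) cube([785, 144, 2005]); }
translate([0, 3866, 0]) cube([3370, 144, 2600]);
translate([0, 144, 0]) cube([144, 3722, 2600]);
translate([3226, 144, 0]) cube([144, 3722, 2600]);


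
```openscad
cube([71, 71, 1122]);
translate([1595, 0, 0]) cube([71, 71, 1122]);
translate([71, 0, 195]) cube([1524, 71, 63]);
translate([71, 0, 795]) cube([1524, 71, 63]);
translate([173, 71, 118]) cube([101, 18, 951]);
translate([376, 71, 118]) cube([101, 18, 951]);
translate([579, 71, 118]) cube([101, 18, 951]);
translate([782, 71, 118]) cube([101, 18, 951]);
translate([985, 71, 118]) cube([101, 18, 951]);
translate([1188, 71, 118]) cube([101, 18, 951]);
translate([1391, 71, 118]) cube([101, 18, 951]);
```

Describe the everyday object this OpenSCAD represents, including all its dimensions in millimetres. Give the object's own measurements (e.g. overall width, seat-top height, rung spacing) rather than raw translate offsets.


A fence section. Two 71×71 mm posts, 1122 mm tall, stand on the floor with a clear span of 1524 mm between their inner faces. Two horizontal rails of 71×63 mm section span the gap between the posts with their undersides at z = 195 mm and z = 795 mm, flush with the posts' −y face. 7 pickets, each 101 mm wide, 18 mm thick and 951 mm tall, are fixed to the +y face of the rails with their bottoms at z = 118 mm, spaced across the span with a 102 mm gap after the −x post and between neighbouring pickets, with 103 mm left before the +x post.


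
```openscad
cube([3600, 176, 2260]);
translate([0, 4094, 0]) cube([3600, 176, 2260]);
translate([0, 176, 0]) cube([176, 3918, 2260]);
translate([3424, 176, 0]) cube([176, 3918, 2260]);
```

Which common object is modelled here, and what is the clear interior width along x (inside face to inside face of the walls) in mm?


A house (or room) frame. The interior width is 3248 mm.

Four 2260 mm walls enclosing a rectangle with no floor or roof — a room or house frame. Outside width is 3600 mm and wall thickness is 176 mm, so the interior width is 3600 − 2 × 176 = 3248 mm.


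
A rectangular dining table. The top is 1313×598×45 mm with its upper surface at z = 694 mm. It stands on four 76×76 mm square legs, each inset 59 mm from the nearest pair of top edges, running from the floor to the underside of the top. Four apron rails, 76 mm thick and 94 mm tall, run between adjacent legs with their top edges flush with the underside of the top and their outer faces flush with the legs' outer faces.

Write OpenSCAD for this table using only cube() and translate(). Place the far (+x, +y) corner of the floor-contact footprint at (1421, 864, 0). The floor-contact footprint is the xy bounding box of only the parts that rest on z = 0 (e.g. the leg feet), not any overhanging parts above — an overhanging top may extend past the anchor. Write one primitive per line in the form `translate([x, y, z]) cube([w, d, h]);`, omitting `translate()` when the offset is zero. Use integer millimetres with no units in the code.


translate([167, 325, 649]) cube([1313, 598, 45]);
translate([226, 384, 0]) cube([76, 76, 649]);
translate([1345, 384, 0]) cube([76, 76, 649]);
translate([226, 788, 0]) cube([76, 76, 649]);
translate([1345, 788, 0]) cube([76, 76, 649]);
translate([302, 384, 555]) cube([1043, 76, 94]);
translate([302, 788, 555]) cube([1043, 76, 94]);
translate([226, 460, 555]) cube([76, 328, 94]);
translate([1345, 460, 555]) cube([76, 328, 94]);


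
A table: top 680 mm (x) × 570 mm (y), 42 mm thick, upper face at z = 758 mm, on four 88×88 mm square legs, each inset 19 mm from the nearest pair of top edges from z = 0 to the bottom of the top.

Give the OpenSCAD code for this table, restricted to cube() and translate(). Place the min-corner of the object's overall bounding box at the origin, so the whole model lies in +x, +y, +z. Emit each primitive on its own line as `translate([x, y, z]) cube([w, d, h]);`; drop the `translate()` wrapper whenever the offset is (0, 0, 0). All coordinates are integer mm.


translate([0, 0, 716]) cube([680, 570, 42]);
translate([19, 19, 0]) cube([88, 88, 716]);
translate([573, 19, 0]) cube([88, 88, 716]);
translate([19, 463, 0]) cube([88, 88, 716]);
translate([573, 463, 0]) cube([88, 88, 716]);


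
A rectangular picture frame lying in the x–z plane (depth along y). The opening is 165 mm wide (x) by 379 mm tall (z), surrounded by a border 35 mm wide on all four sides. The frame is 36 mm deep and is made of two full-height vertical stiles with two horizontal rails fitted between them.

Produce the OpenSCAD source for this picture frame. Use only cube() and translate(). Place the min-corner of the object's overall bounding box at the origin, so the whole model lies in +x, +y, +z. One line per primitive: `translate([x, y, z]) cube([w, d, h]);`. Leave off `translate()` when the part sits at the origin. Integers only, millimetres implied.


cube([35, 36, 449]);
translate([200, 0, 0]) cube([35, 36, 449]);
translate([35, 0, 0]) cube([165, 36, 35]);
translate([35, 0, 414]) cube([165, 36, 35]);


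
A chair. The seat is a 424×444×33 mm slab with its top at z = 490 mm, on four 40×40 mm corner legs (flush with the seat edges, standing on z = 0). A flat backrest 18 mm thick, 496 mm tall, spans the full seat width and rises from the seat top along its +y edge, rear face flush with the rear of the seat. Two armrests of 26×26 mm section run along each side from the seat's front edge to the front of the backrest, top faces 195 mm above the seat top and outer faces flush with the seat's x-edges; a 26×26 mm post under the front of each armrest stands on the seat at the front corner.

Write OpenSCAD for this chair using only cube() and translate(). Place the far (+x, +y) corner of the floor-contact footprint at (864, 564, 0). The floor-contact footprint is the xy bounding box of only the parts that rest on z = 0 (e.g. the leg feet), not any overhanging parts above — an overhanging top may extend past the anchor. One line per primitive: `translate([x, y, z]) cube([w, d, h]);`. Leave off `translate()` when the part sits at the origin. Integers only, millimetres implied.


// leg_h = 490 - 33 = 457
// arm post h = 195 - 26 = 169
translate([440, 120, 457]) cube([424, 444, 33]);
translate([440, 120, 0]) cube([40, 40, 457]);
translate([824, 120, 0]) cube([40, 40, 457]);
translate([440, 524, 0]) cube([40, 40, 457]);
translate([824, 524, 0]) cube([40, 40, 457]);
translate([440, 546, 490]) cube([424, 18, 496]);
translate([440, 120, 659]) cube([26, 426, 26]);
translate([838, 120, 659]) cube([26, 426, 26]);
translate([440, 120, 490]) cube([26, 26, 169]);
translate([838, 120, 490]) cube([26, 26, 169]);


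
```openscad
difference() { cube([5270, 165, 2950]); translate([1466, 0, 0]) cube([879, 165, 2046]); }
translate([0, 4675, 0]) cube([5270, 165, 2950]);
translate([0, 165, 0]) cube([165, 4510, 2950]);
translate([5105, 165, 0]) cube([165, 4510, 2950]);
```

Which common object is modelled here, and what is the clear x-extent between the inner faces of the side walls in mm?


A single room. The interior width is 4940 mm.

Four walls enclosing a rectangle with a door in the front wall — a room. Outside width 5270 minus two 165 mm walls gives 4940 mm.


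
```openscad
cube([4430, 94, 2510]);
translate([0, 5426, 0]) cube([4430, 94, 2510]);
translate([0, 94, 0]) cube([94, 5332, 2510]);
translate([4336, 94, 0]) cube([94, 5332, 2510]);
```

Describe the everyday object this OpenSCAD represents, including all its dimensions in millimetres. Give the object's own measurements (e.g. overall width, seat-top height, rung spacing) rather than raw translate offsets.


The wall frame of a small rectangular building: four walls, each 2510 mm tall and 94 mm thick, enclosing a footprint 4430 mm (x) by 5520 mm (y) outside-to-outside, with no floor or roof. The front and back walls (the −y and +y sides) span the full width; the two side walls fit between them.


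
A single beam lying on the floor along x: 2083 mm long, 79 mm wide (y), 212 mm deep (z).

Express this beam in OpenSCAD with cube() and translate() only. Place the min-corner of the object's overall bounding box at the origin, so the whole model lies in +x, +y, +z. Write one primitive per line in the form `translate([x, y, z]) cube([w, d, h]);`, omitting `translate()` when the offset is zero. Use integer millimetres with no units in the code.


cube([2083, 79, 212]);


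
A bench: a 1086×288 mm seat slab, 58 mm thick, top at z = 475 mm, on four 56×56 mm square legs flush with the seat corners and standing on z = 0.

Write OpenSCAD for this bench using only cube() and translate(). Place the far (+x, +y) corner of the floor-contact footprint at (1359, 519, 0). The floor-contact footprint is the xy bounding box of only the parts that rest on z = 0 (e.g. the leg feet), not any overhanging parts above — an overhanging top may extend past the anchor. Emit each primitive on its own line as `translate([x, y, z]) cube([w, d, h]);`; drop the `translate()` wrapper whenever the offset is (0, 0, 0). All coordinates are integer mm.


translate([273, 231, 417]) cube([1086, 288, 58]);
translate([273, 231, 0]) cube([56, 56, 417]);
translate([273, 463, 0]) cube([56, 56, 417]);
translate([1303, 231, 0]) cube([56, 56, 417]);
translate([1303, 463, 0]) cube([56, 56, 417]);


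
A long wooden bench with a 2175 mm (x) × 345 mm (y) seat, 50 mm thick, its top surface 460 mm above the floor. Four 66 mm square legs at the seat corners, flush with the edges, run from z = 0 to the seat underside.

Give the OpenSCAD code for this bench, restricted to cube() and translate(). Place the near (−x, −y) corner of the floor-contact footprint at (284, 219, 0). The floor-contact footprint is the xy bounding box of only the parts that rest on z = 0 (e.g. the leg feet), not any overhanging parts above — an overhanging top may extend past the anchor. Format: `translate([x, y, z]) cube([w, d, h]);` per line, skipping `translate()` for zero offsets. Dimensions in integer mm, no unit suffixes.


translate([284, 219, 410]) cube([2175, 345, 50]);
translate([284, 219, 0]) cube([66, 66, 410]);
translate([284, 498, 0]) cube([66, 66, 410]);
translate([2393, 219, 0]) cube([66, 66, 410]);
translate([2393, 498, 0]) cube([66, 66, 410]);


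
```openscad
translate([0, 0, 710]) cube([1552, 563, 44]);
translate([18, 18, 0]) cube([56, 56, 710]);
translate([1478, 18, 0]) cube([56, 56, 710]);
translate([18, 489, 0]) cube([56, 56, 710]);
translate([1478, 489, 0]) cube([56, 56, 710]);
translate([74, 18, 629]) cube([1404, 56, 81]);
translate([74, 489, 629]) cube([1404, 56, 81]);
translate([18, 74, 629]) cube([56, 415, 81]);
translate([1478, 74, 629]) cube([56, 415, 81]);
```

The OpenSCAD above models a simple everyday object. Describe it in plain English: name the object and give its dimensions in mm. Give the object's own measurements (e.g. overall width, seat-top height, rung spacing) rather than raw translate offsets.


A rectangular dining table. The top is 1552×563×44 mm with its upper surface at z = 754 mm. It stands on four 56×56 mm square legs, each inset 18 mm from the nearest pair of top edges, running from the floor to the underside of the top. Four apron rails, 56 mm thick and 81 mm tall, run between adjacent legs with their top edges flush with the underside of the top and their outer faces flush with the legs' outer faces.


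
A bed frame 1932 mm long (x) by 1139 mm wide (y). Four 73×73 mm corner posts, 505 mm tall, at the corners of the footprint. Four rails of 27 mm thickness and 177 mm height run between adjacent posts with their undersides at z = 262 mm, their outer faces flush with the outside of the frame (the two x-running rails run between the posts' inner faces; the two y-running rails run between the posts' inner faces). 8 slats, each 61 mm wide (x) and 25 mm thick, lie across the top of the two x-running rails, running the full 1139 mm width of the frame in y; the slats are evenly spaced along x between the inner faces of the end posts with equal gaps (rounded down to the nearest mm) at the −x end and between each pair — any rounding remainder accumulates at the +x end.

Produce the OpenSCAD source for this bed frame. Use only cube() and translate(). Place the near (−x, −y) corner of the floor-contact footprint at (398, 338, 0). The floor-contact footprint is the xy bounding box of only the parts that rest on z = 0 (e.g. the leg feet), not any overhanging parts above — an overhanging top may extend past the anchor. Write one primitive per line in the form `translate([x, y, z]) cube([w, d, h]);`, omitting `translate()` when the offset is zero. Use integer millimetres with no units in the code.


// slat z = rail_z + rail_h = 262 + 177 = 439
// slat gap = ⌊(1786 − 8·61) / 9⌋ = 144
translate([398, 338, 0]) cube([73, 73, 505]);
translate([398, 1404, 0]) cube([73, 73, 505]);
translate([2257, 338, 0]) cube([73, 73, 505]);
translate([2257, 1404, 0]) cube([73, 73, 505]);
translate([471, 338, 262]) cube([1786, 27, 177]);
translate([471, 1450, 262]) cube([1786, 27, 177]);
translate([398, 411, 262]) cube([27, 993, 177]);
translate([2303, 411, 262]) cube([27, 993, 177]);
translate([615, 338, 439]) cube([61, 1139, 25]);
translate([820, 338, 439]) cube([61, 1139, 25]);
translate([1025, 338, 439]) cube([61, 1139, 25]);
translate([1230, 338, 439]) cube([61, 1139, 25]);
translate([1435, 338, 439]) cube([61, 1139, 25]);
translate([1640, 338, 439]) cube([61, 1139, 25]);
translate([1845, 338, 439]) cube([61, 1139, 25]);
translate([2050, 338, 439]) cube([61, 1139, 25]);


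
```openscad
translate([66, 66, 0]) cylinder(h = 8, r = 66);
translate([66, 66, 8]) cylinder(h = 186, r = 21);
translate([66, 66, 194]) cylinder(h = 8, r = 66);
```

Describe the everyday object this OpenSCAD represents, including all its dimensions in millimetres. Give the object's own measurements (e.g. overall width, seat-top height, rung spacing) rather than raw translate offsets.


A spool: two coaxial disc flanges of radius 66 mm and thickness 8 mm, joined by a core cylinder of radius 21 mm and height 186 mm. The lower flange rests on z = 0 and the three cylinders share a vertical axis.


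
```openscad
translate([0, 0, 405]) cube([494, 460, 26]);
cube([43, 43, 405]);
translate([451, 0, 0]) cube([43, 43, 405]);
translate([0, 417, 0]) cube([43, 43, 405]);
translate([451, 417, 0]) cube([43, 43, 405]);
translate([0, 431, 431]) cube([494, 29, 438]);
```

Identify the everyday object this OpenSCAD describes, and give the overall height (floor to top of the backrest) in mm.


A chair. The overall height is 869 mm.

A slab on four corner posts with a tall panel at the back — a chair. The seat slab sits at z = 405 with thickness 26, and the 438 mm backrest starts at the seat top, so the overall height is 405 + 26 + 438 = 869 mm.


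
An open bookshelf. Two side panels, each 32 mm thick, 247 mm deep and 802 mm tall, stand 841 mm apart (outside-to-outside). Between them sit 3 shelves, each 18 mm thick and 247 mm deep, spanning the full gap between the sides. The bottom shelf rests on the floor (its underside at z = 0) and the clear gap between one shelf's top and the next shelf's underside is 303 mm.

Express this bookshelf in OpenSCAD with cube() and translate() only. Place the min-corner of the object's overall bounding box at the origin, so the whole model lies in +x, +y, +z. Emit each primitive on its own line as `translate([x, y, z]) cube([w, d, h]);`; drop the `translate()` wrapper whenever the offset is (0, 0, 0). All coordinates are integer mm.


cube([32, 247, 802]);
translate([809, 0, 0]) cube([32, 247, 802]);
translate([32, 0, 0]) cube([777, 247, 18]);
translate([32, 0, 321]) cube([777, 247, 18]);
translate([32, 0, 642]) cube([777, 247, 18]);


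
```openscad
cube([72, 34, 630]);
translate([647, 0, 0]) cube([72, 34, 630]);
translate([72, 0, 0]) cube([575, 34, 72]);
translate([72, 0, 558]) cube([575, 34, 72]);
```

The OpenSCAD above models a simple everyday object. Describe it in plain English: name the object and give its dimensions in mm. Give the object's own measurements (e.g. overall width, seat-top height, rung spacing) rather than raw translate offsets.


A rectangular picture frame lying in the x–z plane (depth along y). The opening is 575 mm wide (x) by 486 mm tall (z), surrounded by a border 72 mm wide on all four sides. The frame is 34 mm deep and is made of two full-height vertical stiles with two horizontal rails fitted between them.
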